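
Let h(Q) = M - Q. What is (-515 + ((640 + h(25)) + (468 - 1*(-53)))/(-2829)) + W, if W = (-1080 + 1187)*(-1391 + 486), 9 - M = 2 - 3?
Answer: -91801432/943 ≈ -97350.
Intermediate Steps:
M = 10 (M = 9 - (2 - 3) = 9 - 1*(-1) = 9 + 1 = 10)
h(Q) = 10 - Q
W = -96835 (W = 107*(-905) = -96835)
(-515 + ((640 + h(25)) + (468 - 1*(-53)))/(-2829)) + W = (-515 + ((640 + (10 - 1*25)) + (468 - 1*(-53)))/(-2829)) - 96835 = (-515 + ((640 + (10 - 25)) + (468 + 53))*(-1/2829)) - 96835 = (-515 + ((640 - 15) + 521)*(-1/2829)) - 96835 = (-515 + (625 + 521)*(-1/2829)) - 96835 = (-515 + 1146*(-1/2829)) - 96835 = (-515 - 382/943) - 96835 = -486027/943 - 96835 = -91801432/943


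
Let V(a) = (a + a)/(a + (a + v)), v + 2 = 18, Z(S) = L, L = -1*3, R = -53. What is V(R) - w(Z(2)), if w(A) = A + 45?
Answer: -1837/45 ≈ -40.822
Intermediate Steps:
L = -3
Z(S) = -3
v = 16 (v = -2 + 18 = 16)
w(A) = 45 + A
V(a) = 2*a/(16 + 2*a) (V(a) = (a + a)/(a + (a + 16)) = (2*a)/(a + (16 + a)) = (2*a)/(16 + 2*a) = 2*a/(16 + 2*a))
V(R) - w(Z(2)) = -53/(8 - 53) - (45 - 3) = -53/(-45) - 1*42 = -53*(-1/45) - 42 = 53/45 - 42 = -1837/45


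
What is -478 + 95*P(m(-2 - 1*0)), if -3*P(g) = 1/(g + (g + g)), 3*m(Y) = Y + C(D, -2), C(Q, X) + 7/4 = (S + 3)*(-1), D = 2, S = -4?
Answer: -15394/33 ≈ -466.48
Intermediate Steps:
C(Q, X) = -¾ (C(Q, X) = -7/4 + (-4 + 3)*(-1) = -7/4 - 1*(-1) = -7/4 + 1 = -¾)
m(Y) = -¼ + Y/3 (m(Y) = (Y - ¾)/3 = (-¾ + Y)/3 = -¼ + Y/3)
P(g) = -1/(9*g) (P(g) = -1/(3*(g + (g + g))) = -1/(3*(g + 2*g)) = -1/(3*g)/3 = -1/(9*g))
-478 + 95*P(m(-2 - 1*0)) = -478 + 95*(-1/(9*(-¼ + (-2 - 1*0)/3))) = -478 + 95*(-1/(9*(-¼ + (-2 + 0)/3))) = -478 + 95*(-1/(9*(-¼ + (⅓)*(-2)))) = -478 + 95*(-1/(9*(-¼ - ⅔))) = -478 + 95*(-1/(9*(-11/12))) = -478 + 95*(-⅑*(-12/11)) = -478 + 95*(4/33) = -478 + 380/33 = -15394/33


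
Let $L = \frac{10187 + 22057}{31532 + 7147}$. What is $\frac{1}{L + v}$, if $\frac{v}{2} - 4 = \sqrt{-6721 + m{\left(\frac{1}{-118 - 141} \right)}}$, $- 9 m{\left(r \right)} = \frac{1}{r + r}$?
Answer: $\frac{6607843002}{20125424098319} - \frac{498688347 i \sqrt{241438}}{40250848196638} \approx 0.00032833 - 0.0060878 i$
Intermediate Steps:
$m{\left(r \right)} = - \frac{1}{18 r}$ ($m{\left(r \right)} = - \frac{1}{9 \left(r + r\right)} = - \frac{1}{9 \cdot 2 r} = - \frac{\frac{1}{2} \frac{1}{r}}{9} = - \frac{1}{18 r}$)
$L = \frac{10748}{12893}$ ($L = \frac{32244}{38679} = 32244 \cdot \frac{1}{38679} = \frac{10748}{12893} \approx 0.83363$)
$v = 8 + \frac{i \sqrt{241438}}{3}$ ($v = 8 + 2 \sqrt{-6721 - \frac{1}{18 \frac{1}{-118 - 141}}} = 8 + 2 \sqrt{-6721 - \frac{1}{18 \frac{1}{-259}}} = 8 + 2 \sqrt{-6721 - \frac{1}{18 \left(- \frac{1}{259}\right)}} = 8 + 2 \sqrt{-6721 - - \frac{259}{18}} = 8 + 2 \sqrt{-6721 + \frac{259}{18}} = 8 + 2 \sqrt{- \frac{120719}{18}} = 8 + 2 \frac{i \sqrt{241438}}{6} = 8 + \frac{i \sqrt{241438}}{3} \approx 8.0 + 163.79 i$)
$\frac{1}{L + v} = \frac{1}{\frac{10748}{12893} + \left(8 + \frac{i \sqrt{241438}}{3}\right)} = \frac{1}{\frac{113892}{12893} + \frac{i \sqrt{241438}}{3}}$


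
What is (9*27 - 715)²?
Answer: 222784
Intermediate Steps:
(9*27 - 715)² = (243 - 715)² = (-472)² = 222784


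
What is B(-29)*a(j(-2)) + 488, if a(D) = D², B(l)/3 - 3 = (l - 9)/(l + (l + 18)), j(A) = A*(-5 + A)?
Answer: 14053/5 ≈ 2810.6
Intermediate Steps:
B(l) = 9 + 3*(-9 + l)/(18 + 2*l) (B(l) = 9 + 3*((l - 9)/(l + (l + 18))) = 9 + 3*((-9 + l)/(l + (18 + l))) = 9 + 3*((-9 + l)/(18 + 2*l)) = 9 + 3*(-9 + l)/(18 + 2*l))
B(-29)*a(j(-2)) + 488 = (3*(45 + 7*(-29))/(2*(9 - 29)))*(-2*(-5 - 2))² + 488 = ((3/2)*(45 - 203)/(-20))*(-2*(-7))² + 488 = ((3/2)*(-1/20)*(-158))*14² + 488 = (237/20)*196 + 488 = 11613/5 + 488 = 14053/5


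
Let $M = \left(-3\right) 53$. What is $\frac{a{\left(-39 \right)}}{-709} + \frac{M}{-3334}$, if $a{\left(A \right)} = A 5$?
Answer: $\frac{762861}{2363806} \approx 0.32273$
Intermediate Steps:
$a{\left(A \right)} = 5 A$
$M = -159$
$\frac{a{\left(-39 \right)}}{-709} + \frac{M}{-3334} = \frac{5 \left(-39\right)}{-709} - \frac{159}{-3334} = \left(-195\right) \left(- \frac{1}{709}\right) - - \frac{159}{3334} = \frac{195}{709} + \frac{159}{3334} = \frac{762861}{2363806}$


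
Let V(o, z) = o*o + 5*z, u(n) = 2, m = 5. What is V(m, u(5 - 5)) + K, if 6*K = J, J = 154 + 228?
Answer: 296/3 ≈ 98.667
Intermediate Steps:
J = 382
V(o, z) = o² + 5*z
K = 191/3 (K = (⅙)*382 = 191/3 ≈ 63.667)
V(m, u(5 - 5)) + K = (5² + 5*2) + 191/3 = (25 + 10) + 191/3 = 35 + 191/3 = 296/3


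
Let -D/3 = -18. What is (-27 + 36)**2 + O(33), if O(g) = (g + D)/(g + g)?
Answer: 1811/22 ≈ 82.318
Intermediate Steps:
D = 54 (D = -3*(-18) = 54)
O(g) = (54 + g)/(2*g) (O(g) = (g + 54)/(g + g) = (54 + g)/((2*g)) = (54 + g)*(1/(2*g)) = (54 + g)/(2*g))
(-27 + 36)**2 + O(33) = (-27 + 36)**2 + (1/2)*(54 + 33)/33 = 9**2 + (1/2)*(1/33)*87 = 81 + 29/22 = 1811/22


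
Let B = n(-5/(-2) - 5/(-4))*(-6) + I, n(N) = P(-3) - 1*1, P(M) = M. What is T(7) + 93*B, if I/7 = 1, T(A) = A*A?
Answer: 2932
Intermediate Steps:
T(A) = A**2
I = 7 (I = 7*1 = 7)
n(N) = -4 (n(N) = -3 - 1*1 = -3 - 1 = -4)
B = 31 (B = -4*(-6) + 7 = 24 + 7 = 31)
T(7) + 93*B = 7**2 + 93*31 = 49 + 2883 = 2932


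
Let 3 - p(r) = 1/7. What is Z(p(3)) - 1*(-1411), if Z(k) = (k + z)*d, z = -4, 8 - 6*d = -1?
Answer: 9865/7 ≈ 1409.3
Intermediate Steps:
d = 3/2 (d = 4/3 - ⅙*(-1) = 4/3 + ⅙ = 3/2 ≈ 1.5000)
p(r) = 20/7 (p(r) = 3 - 1/7 = 3 - 1*⅐ = 3 - ⅐ = 20/7)
Z(k) = -6 + 3*k/2 (Z(k) = (k - 4)*(3/2) = (-4 + k)*(3/2) = -6 + 3*k/2)
Z(p(3)) - 1*(-1411) = (-6 + (3/2)*(20/7)) - 1*(-1411) = (-6 + 30/7) + 1411 = -12/7 + 1411 = 9865/7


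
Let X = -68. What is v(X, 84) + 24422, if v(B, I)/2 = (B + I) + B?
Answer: 24318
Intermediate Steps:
v(B, I) = 2*I + 4*B (v(B, I) = 2*((B + I) + B) = 2*(I + 2*B) = 2*I + 4*B)
v(X, 84) + 24422 = (2*84 + 4*(-68)) + 24422 = (168 - 272) + 24422 = -104 + 24422 = 24318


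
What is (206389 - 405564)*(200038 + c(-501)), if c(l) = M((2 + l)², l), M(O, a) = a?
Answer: -39742781975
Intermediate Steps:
c(l) = l
(206389 - 405564)*(200038 + c(-501)) = (206389 - 405564)*(200038 - 501) = -199175*199537 = -39742781975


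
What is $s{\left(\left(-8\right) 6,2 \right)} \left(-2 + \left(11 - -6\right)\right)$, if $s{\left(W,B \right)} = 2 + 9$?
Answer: $165$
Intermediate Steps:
$s{\left(W,B \right)} = 11$
$s{\left(\left(-8\right) 6,2 \right)} \left(-2 + \left(11 - -6\right)\right) = 11 \left(-2 + \left(11 - -6\right)\right) = 11 \left(-2 + \left(11 + 6\right)\right) = 11 \left(-2 + 17\right) = 11 \cdot 15 = 165$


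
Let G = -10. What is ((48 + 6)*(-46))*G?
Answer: 24840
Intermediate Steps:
((48 + 6)*(-46))*G = ((48 + 6)*(-46))*(-10) = (54*(-46))*(-10) = -2484*(-10) = 24840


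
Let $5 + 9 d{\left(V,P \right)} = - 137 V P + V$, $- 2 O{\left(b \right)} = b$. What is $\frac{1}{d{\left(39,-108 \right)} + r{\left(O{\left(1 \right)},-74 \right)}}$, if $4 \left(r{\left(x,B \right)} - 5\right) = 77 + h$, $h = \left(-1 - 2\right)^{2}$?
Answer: $\frac{18}{1154633} \approx 1.5589 \cdot 10^{-5}$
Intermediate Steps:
$h = 9$ ($h = \left(-3\right)^{2} = 9$)
$O{\left(b \right)} = - \frac{b}{2}$
$r{\left(x,B \right)} = \frac{53}{2}$ ($r{\left(x,B \right)} = 5 + \frac{77 + 9}{4} = 5 + \frac{1}{4} \cdot 86 = 5 + \frac{43}{2} = \frac{53}{2}$)
$d{\left(V,P \right)} = - \frac{5}{9} + \frac{V}{9} - \frac{137 P V}{9}$ ($d{\left(V,P \right)} = - \frac{5}{9} + \frac{- 137 V P + V}{9} = - \frac{5}{9} + \frac{- 137 P V + V}{9} = - \frac{5}{9} + \frac{V - 137 P V}{9} = - \frac{5}{9} - \left(- \frac{V}{9} + \frac{137 P V}{9}\right) = - \frac{5}{9} + \frac{V}{9} - \frac{137 P V}{9}$)
$\frac{1}{d{\left(39,-108 \right)} + r{\left(O{\left(1 \right)},-74 \right)}} = \frac{1}{\left(- \frac{5}{9} + \frac{1}{9} \cdot 39 - \left(-1644\right) 39\right) + \frac{53}{2}} = \frac{1}{\left(- \frac{5}{9} + \frac{13}{3} + 64116\right) + \frac{53}{2}} = \frac{1}{\frac{577078}{9} + \frac{53}{2}} = \frac{1}{\frac{1154633}{18}} = \frac{18}{1154633}$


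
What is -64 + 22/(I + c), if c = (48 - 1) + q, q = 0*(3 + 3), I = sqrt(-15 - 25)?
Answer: 2*(-64*sqrt(10) + 1493*I)/(-47*I + 2*sqrt(10)) ≈ -63.54 - 0.061868*I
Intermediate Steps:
I = 2*I*sqrt(10) (I = sqrt(-40) = 2*I*sqrt(10) ≈ 6.3246*I)
q = 0 (q = 0*6 = 0)
c = 47 (c = (48 - 1) + 0 = 47 + 0 = 47)
-64 + 22/(I + c) = -64 + 22/(2*I*sqrt(10) + 47) = -64 + 22/(47 + 2*I*sqrt(10))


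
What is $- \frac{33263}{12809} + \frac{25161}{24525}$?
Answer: $- \frac{164495942}{104713575} \approx -1.5709$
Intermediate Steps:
$- \frac{33263}{12809} + \frac{25161}{24525} = \left(-33263\right) \frac{1}{12809} + 25161 \cdot \frac{1}{24525} = - \frac{33263}{12809} + \frac{8387}{8175} = - \frac{164495942}{104713575}$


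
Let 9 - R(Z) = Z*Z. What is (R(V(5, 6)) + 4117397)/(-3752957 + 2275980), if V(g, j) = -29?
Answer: -4116565/1476977 ≈ -2.7872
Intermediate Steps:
R(Z) = 9 - Z² (R(Z) = 9 - Z*Z = 9 - Z²)
(R(V(5, 6)) + 4117397)/(-3752957 + 2275980) = ((9 - 1*(-29)²) + 4117397)/(-3752957 + 2275980) = ((9 - 1*841) + 4117397)/(-1476977) = ((9 - 841) + 4117397)*(-1/1476977) = (-832 + 4117397)*(-1/1476977) = 4116565*(-1/1476977) = -4116565/1476977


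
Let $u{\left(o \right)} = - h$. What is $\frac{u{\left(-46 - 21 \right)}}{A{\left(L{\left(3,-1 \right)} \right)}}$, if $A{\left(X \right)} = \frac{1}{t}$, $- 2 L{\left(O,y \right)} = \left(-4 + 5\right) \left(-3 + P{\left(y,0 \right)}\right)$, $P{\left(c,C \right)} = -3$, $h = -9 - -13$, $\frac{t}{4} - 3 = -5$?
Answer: $32$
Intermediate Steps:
$t = -8$ ($t = 12 + 4 \left(-5\right) = 12 - 20 = -8$)
$h = 4$ ($h = -9 + 13 = 4$)
$L{\left(O,y \right)} = 3$ ($L{\left(O,y \right)} = - \frac{\left(-4 + 5\right) \left(-3 - 3\right)}{2} = - \frac{1 \left(-6\right)}{2} = \left(- \frac{1}{2}\right) \left(-6\right) = 3$)
$u{\left(o \right)} = -4$ ($u{\left(o \right)} = \left(-1\right) 4 = -4$)
$A{\left(X \right)} = - \frac{1}{8}$ ($A{\left(X \right)} = \frac{1}{-8} = - \frac{1}{8}$)
$\frac{u{\left(-46 - 21 \right)}}{A{\left(L{\left(3,-1 \right)} \right)}} = - \frac{4}{- \frac{1}{8}} = \left(-4\right) \left(-8\right) = 32$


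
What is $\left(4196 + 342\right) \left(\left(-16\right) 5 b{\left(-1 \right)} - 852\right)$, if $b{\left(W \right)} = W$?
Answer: $-3503336$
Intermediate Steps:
$\left(4196 + 342\right) \left(\left(-16\right) 5 b{\left(-1 \right)} - 852\right) = \left(4196 + 342\right) \left(\left(-16\right) 5 \left(-1\right) - 852\right) = 4538 \left(\left(-80\right) \left(-1\right) - 852\right) = 4538 \left(80 - 852\right) = 4538 \left(-772\right) = -3503336$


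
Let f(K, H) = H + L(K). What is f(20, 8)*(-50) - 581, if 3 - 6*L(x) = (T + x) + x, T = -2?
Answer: -2068/3 ≈ -689.33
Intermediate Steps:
L(x) = 5/6 - x/3 (L(x) = 1/2 - ((-2 + x) + x)/6 = 1/2 - (-2 + 2*x)/6 = 1/2 + (1/3 - x/3) = 5/6 - x/3)
f(K, H) = 5/6 + H - K/3 (f(K, H) = H + (5/6 - K/3) = 5/6 + H - K/3)
f(20, 8)*(-50) - 581 = (5/6 + 8 - 1/3*20)*(-50) - 581 = (5/6 + 8 - 20/3)*(-50) - 581 = (13/6)*(-50) - 581 = -325/3 - 581 = -2068/3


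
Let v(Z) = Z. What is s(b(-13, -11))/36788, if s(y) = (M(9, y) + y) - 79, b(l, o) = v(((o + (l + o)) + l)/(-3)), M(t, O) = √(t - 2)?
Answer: -63/36788 + √7/36788 ≈ -0.0016406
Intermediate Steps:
M(t, O) = √(-2 + t)
b(l, o) = -2*l/3 - 2*o/3 (b(l, o) = ((o + (l + o)) + l)/(-3) = ((l + 2*o) + l)*(-⅓) = (2*l + 2*o)*(-⅓) = -2*l/3 - 2*o/3)
s(y) = -79 + y + √7 (s(y) = (√(-2 + 9) + y) - 79 = (√7 + y) - 79 = (y + √7) - 79 = -79 + y + √7)
s(b(-13, -11))/36788 = (-79 + (-⅔*(-13) - ⅔*(-11)) + √7)/36788 = (-79 + (26/3 + 22/3) + √7)*(1/36788) = (-79 + 16 + √7)*(1/36788) = (-63 + √7)*(1/36788) = -63/36788 + √7/36788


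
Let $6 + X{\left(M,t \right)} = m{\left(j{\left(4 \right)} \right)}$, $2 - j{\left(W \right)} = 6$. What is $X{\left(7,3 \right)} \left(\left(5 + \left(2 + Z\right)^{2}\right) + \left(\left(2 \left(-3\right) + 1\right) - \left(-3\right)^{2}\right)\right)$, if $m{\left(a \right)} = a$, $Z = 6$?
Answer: $-550$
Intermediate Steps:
$j{\left(W \right)} = -4$ ($j{\left(W \right)} = 2 - 6 = -4$)
$X{\left(M,t \right)} = -10$ ($X{\left(M,t \right)} = -6 - 4 = -10$)
$X{\left(7,3 \right)} \left(\left(5 + \left(2 + Z\right)^{2}\right) + \left(\left(2 \left(-3\right) + 1\right) - \left(-3\right)^{2}\right)\right) = - 10 \left(\left(5 + \left(2 + 6\right)^{2}\right) + \left(\left(2 \left(-3\right) + 1\right) - \left(-3\right)^{2}\right)\right) = - 10 \left(\left(5 + 8^{2}\right) + \left(\left(-6 + 1\right) - 9\right)\right) = - 10 \left(\left(5 + 64\right) - 14\right) = - 10 \left(69 - 14\right) = \left(-10\right) 55 = -550$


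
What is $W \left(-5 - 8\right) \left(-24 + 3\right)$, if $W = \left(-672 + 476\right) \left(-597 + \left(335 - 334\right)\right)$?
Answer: $31890768$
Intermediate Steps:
$W = 116816$ ($W = - 196 \left(-597 + \left(335 - 334\right)\right) = - 196 \left(-597 + 1\right) = \left(-196\right) \left(-596\right) = 116816$)
$W \left(-5 - 8\right) \left(-24 + 3\right) = 116816 \left(-5 - 8\right) \left(-24 + 3\right) = 116816 \left(-5 - 8\right) \left(-21\right) = 116816 \left(\left(-13\right) \left(-21\right)\right) = 116816 \cdot 273 = 31890768$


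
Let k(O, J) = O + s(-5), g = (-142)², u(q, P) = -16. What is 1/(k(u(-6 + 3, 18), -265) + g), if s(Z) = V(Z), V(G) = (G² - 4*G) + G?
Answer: 1/20188 ≈ 4.9534e-5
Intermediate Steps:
V(G) = G² - 3*G
g = 20164
s(Z) = Z*(-3 + Z)
k(O, J) = 40 + O (k(O, J) = O - 5*(-3 - 5) = O - 5*(-8) = O + 40 = 40 + O)
1/(k(u(-6 + 3, 18), -265) + g) = 1/((40 - 16) + 20164) = 1/(24 + 20164) = 1/20188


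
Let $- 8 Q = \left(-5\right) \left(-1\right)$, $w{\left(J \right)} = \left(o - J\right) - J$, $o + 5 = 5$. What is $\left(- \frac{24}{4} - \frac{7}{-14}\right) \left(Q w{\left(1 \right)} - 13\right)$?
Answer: $\frac{517}{8} \approx 64.625$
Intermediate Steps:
$o = 0$ ($o = -5 + 5 = 0$)
$w{\left(J \right)} = - 2 J$ ($w{\left(J \right)} = \left(0 - J\right) - J = - J - J = - 2 J$)
$Q = - \frac{5}{8}$ ($Q = - \frac{\left(-5\right) \left(-1\right)}{8} = \left(- \frac{1}{8}\right) 5 = - \frac{5}{8} \approx -0.625$)
$\left(- \frac{24}{4} - \frac{7}{-14}\right) \left(Q w{\left(1 \right)} - 13\right) = \left(- \frac{24}{4} - \frac{7}{-14}\right) \left(- \frac{5 \left(\left(-2\right) 1\right)}{8} - 13\right) = \left(\left(-24\right) \frac{1}{4} - - \frac{1}{2}\right) \left(\left(- \frac{5}{8}\right) \left(-2\right) - 13\right) = \left(-6 + \frac{1}{2}\right) \left(\frac{5}{4} - 13\right) = \left(- \frac{11}{2}\right) \left(- \frac{47}{4}\right) = \frac{517}{8}$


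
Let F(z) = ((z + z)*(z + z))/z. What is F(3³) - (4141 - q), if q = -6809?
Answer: -10842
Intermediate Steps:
F(z) = 4*z (F(z) = ((2*z)*(2*z))/z = (4*z²)/z = 4*z)
F(3³) - (4141 - q) = 4*3³ - (4141 - 1*(-6809)) = 4*27 - (4141 + 6809) = 108 - 1*10950 = 108 - 10950 = -10842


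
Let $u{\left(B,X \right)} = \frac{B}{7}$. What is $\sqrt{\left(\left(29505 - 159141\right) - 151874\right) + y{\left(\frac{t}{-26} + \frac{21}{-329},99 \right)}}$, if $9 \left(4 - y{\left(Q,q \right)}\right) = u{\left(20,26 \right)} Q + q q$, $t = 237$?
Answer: $\frac{i \sqrt{46524424014705}}{12831} \approx 531.59 i$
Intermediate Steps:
$u{\left(B,X \right)} = \frac{B}{7}$ ($u{\left(B,X \right)} = B \frac{1}{7} = \frac{B}{7}$)
$y{\left(Q,q \right)} = 4 - \frac{20 Q}{63} - \frac{q^{2}}{9}$ ($y{\left(Q,q \right)} = 4 - \frac{\frac{1}{7} \cdot 20 Q + q q}{9} = 4 - \frac{\frac{20 Q}{7} + q^{2}}{9} = 4 - \frac{q^{2} + \frac{20 Q}{7}}{9} = 4 - \left(\frac{q^{2}}{9} + \frac{20 Q}{63}\right) = 4 - \frac{20 Q}{63} - \frac{q^{2}}{9}$)
$\sqrt{\left(\left(29505 - 159141\right) - 151874\right) + y{\left(\frac{t}{-26} + \frac{21}{-329},99 \right)}} = \sqrt{\left(\left(29505 - 159141\right) - 151874\right) - \left(-4 + 1089 + \frac{20 \left(\frac{237}{-26} + \frac{21}{-329}\right)}{63}\right)} = \sqrt{\left(-129636 - 151874\right) - \left(1085 + \frac{20 \left(237 \left(- \frac{1}{26}\right) + 21 \left(- \frac{1}{329}\right)\right)}{63}\right)} = \sqrt{-281510 - \left(1085 + \frac{20 \left(- \frac{237}{26} - \frac{3}{47}\right)}{63}\right)} = \sqrt{-281510 - \frac{13884245}{12831}} = \sqrt{- \frac{3625939055}{12831}} = \frac{i \sqrt{46524424014705}}{12831}$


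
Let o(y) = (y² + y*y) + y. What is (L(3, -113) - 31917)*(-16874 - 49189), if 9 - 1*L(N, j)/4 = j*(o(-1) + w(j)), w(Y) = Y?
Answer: 5450527815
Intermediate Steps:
o(y) = y + 2*y² (o(y) = (y² + y²) + y = 2*y² + y = y + 2*y²)
L(N, j) = 36 - 4*j*(1 + j) (L(N, j) = 36 - 4*j*(-(1 + 2*(-1)) + j) = 36 - 4*j*(-(1 - 2) + j) = 36 - 4*j*(-1*(-1) + j) = 36 - 4*j*(1 + j))
(L(3, -113) - 31917)*(-16874 - 49189) = ((36 - 4*(-113) - 4*(-113)²) - 31917)*(-16874 - 49189) = ((36 + 452 - 4*12769) - 31917)*(-66063) = ((36 + 452 - 51076) - 31917)*(-66063) = (-50588 - 31917)*(-66063) = -82505*(-66063) = 5450527815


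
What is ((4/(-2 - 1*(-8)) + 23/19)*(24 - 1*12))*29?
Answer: 12412/19 ≈ 653.26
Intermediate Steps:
((4/(-2 - 1*(-8)) + 23/19)*(24 - 1*12))*29 = ((4/(-2 + 8) + 23*(1/19))*(24 - 12))*29 = ((4/6 + 23/19)*12)*29 = ((4*(⅙) + 23/19)*12)*29 = ((⅔ + 23/19)*12)*29 = ((107/57)*12)*29 = (428/19)*29 = 12412/19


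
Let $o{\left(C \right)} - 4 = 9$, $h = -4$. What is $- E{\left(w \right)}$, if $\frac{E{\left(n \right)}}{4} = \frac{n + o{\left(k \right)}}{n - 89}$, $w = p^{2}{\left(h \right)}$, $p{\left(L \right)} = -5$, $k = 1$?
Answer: $\frac{19}{8} \approx 2.375$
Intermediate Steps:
$o{\left(C \right)} = 13$ ($o{\left(C \right)} = 4 + 9 = 13$)
$w = 25$ ($w = \left(-5\right)^{2} = 25$)
$E{\left(n \right)} = \frac{4 \left(13 + n\right)}{-89 + n}$ ($E{\left(n \right)} = 4 \frac{n + 13}{n - 89} = 4 \frac{13 + n}{-89 + n} = \frac{4 \left(13 + n\right)}{-89 + n}$)
$- E{\left(w \right)} = - \frac{4 \left(13 + 25\right)}{-89 + 25} = - \frac{4 \cdot 38}{-64} = - \frac{4 \left(-1\right) 38}{64} = \left(-1\right) \left(- \frac{19}{8}\right) = \frac{19}{8}$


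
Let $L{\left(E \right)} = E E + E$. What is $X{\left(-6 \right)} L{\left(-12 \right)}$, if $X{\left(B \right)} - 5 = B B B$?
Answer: $-27852$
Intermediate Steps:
$L{\left(E \right)} = E + E^{2}$ ($L{\left(E \right)} = E^{2} + E = E + E^{2}$)
$X{\left(B \right)} = 5 + B^{3}$ ($X{\left(B \right)} = 5 + B B B = 5 + B^{2} B = 5 + B^{3}$)
$X{\left(-6 \right)} L{\left(-12 \right)} = \left(5 + \left(-6\right)^{3}\right) \left(- 12 \left(1 - 12\right)\right) = \left(5 - 216\right) \left(\left(-12\right) \left(-11\right)\right) = \left(-211\right) 132 = -27852$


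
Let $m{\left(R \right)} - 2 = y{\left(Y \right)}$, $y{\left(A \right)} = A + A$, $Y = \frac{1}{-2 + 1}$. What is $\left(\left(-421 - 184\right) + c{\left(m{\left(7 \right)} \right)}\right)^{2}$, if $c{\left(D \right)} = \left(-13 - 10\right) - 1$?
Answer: $395641$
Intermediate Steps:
$Y = -1$ ($Y = \frac{1}{-1} = -1$)
$y{\left(A \right)} = 2 A$
$m{\left(R \right)} = 0$ ($m{\left(R \right)} = 2 + 2 \left(-1\right) = 2 - 2 = 0$)
$c{\left(D \right)} = -24$ ($c{\left(D \right)} = -23 - 1 = -24$)
$\left(\left(-421 - 184\right) + c{\left(m{\left(7 \right)} \right)}\right)^{2} = \left(\left(-421 - 184\right) - 24\right)^{2} = \left(-605 - 24\right)^{2} = \left(-629\right)^{2} = 395641$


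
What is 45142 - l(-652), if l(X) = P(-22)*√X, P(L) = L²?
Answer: 45142 - 968*I*√163 ≈ 45142.0 - 12359.0*I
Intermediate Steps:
l(X) = 484*√X (l(X) = (-22)²*√X = 484*√X)
45142 - l(-652) = 45142 - 484*√(-652) = 45142 - 484*2*I*√163 = 45142 - 968*I*√163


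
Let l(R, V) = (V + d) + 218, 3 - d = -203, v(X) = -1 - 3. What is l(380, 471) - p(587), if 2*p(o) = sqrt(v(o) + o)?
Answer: 895 - sqrt(583)/2 ≈ 882.93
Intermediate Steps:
v(X) = -4
d = 206 (d = 3 - 1*(-203) = 3 + 203 = 206)
p(o) = sqrt(-4 + o)/2
l(R, V) = 424 + V (l(R, V) = (V + 206) + 218 = (206 + V) + 218 = 424 + V)
l(380, 471) - p(587) = (424 + 471) - sqrt(-4 + 587)/2 = 895 - sqrt(583)/2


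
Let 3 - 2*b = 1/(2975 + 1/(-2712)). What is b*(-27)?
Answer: -653450895/16136398 ≈ -40.495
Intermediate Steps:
b = 24201885/16136398 (b = 3/2 - 1/(2*(2975 + 1/(-2712))) = 3/2 - 1/(2*(2975 - 1/2712)) = 3/2 - 1/(2*8068199/2712) = 3/2 - ½*2712/8068199 = 3/2 - 1356/8068199 = 24201885/16136398 ≈ 1.4998)
b*(-27) = (24201885/16136398)*(-27) = -653450895/16136398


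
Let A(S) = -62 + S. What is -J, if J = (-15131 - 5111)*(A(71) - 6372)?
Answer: -128799846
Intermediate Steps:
J = 128799846 (J = (-15131 - 5111)*((-62 + 71) - 6372) = -20242*(9 - 6372) = -20242*(-6363) = 128799846)
-J = -1*128799846 = -128799846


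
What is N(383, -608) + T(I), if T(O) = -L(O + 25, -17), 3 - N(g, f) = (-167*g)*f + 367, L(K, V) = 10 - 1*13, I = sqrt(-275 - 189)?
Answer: -38888649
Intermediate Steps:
I = 4*I*sqrt(29) (I = sqrt(-464) = 4*I*sqrt(29) ≈ 21.541*I)
L(K, V) = -3 (L(K, V) = 10 - 13 = -3)
N(g, f) = -364 + 167*f*g (N(g, f) = 3 - ((-167*g)*f + 367) = 3 - (-167*f*g + 367) = 3 - (367 - 167*f*g) = 3 + (-367 + 167*f*g) = -364 + 167*f*g)
T(O) = 3 (T(O) = -1*(-3) = 3)
N(383, -608) + T(I) = (-364 + 167*(-608)*383) + 3 = (-364 - 38888288) + 3 = -38888652 + 3 = -38888649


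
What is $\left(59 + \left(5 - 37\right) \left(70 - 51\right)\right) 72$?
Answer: $-39528$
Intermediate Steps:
$\left(59 + \left(5 - 37\right) \left(70 - 51\right)\right) 72 = \left(59 - 608\right) 72 = \left(-549\right) 72 = -39528$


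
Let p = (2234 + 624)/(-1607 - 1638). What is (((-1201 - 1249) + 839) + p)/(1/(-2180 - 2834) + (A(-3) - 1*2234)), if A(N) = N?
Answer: 26225992742/36396955155 ≈ 0.72055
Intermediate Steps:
p = -2858/3245 (p = 2858/(-3245) = 2858*(-1/3245) = -2858/3245 ≈ -0.88074)
(((-1201 - 1249) + 839) + p)/(1/(-2180 - 2834) + (A(-3) - 1*2234)) = (((-1201 - 1249) + 839) - 2858/3245)/(1/(-2180 - 2834) + (-3 - 1*2234)) = ((-2450 + 839) - 2858/3245)/(1/(-5014) + (-3 - 2234)) = (-1611 - 2858/3245)/(-1/5014 - 2237) = -5230553/(3245*(-11216319/5014)) = -5230553/3245*(-5014/11216319) = 26225992742/36396955155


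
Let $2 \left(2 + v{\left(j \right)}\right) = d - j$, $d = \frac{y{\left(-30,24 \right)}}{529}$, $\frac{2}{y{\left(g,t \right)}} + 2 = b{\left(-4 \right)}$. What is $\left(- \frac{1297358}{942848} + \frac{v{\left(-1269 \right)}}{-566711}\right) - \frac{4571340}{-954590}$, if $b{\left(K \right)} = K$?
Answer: $\frac{138081647868466257703}{40473162271915830912} \approx 3.4117$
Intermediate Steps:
$y{\left(g,t \right)} = - \frac{1}{3}$ ($y{\left(g,t \right)} = \frac{2}{-2 - 4} = \frac{2}{-6} = 2 \left(- \frac{1}{6}\right) = - \frac{1}{3}$)
$d = - \frac{1}{1587}$ ($d = - \frac{1}{3 \cdot 529} = \left(- \frac{1}{3}\right) \frac{1}{529} = - \frac{1}{1587} \approx -0.00063012$)
$v{\left(j \right)} = - \frac{6349}{3174} - \frac{j}{2}$ ($v{\left(j \right)} = -2 + \frac{- \frac{1}{1587} - j}{2} = -2 - \left(\frac{1}{3174} + \frac{j}{2}\right) = - \frac{6349}{3174} - \frac{j}{2}$)
$\left(- \frac{1297358}{942848} + \frac{v{\left(-1269 \right)}}{-566711}\right) - \frac{4571340}{-954590} = \left(- \frac{1297358}{942848} + \frac{- \frac{6349}{3174} - - \frac{1269}{2}}{-566711}\right) - \frac{4571340}{-954590} = \left(\left(-1297358\right) \frac{1}{942848} + \left(- \frac{6349}{3174} + \frac{1269}{2}\right) \left(- \frac{1}{566711}\right)\right) - 4571340 \left(- \frac{1}{954590}\right) = \left(- \frac{648679}{471424} + \frac{1003777}{1587} \left(- \frac{1}{566711}\right)\right) - - \frac{457134}{95459} = \left(- \frac{648679}{471424} - \frac{1003777}{899370357}\right) + \frac{457134}{95459} = - \frac{583875868376851}{423984771178368} + \frac{457134}{95459} = \frac{138081647868466257703}{40473162271915830912}$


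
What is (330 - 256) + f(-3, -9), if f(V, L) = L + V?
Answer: 62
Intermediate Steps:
(330 - 256) + f(-3, -9) = (330 - 256) + (-9 - 3) = 74 - 12 = 62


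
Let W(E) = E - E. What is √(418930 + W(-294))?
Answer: √418930 ≈ 647.25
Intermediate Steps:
W(E) = 0
√(418930 + W(-294)) = √(418930 + 0) = √418930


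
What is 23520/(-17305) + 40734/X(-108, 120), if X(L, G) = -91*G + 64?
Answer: -96023499/18786308 ≈ -5.1114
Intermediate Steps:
X(L, G) = 64 - 91*G
23520/(-17305) + 40734/X(-108, 120) = 23520/(-17305) + 40734/(64 - 91*120) = 23520*(-1/17305) + 40734/(64 - 10920) = -4704/3461 + 40734/(-10856) = -4704/3461 + 40734*(-1/10856) = -4704/3461 - 20367/5428 = -96023499/18786308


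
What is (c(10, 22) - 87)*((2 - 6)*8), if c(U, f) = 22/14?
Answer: 19136/7 ≈ 2733.7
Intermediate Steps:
c(U, f) = 11/7 (c(U, f) = 22*(1/14) = 11/7)
(c(10, 22) - 87)*((2 - 6)*8) = (11/7 - 87)*((2 - 6)*8) = -(-2392)*8/7 = -598/7*(-32) = 19136/7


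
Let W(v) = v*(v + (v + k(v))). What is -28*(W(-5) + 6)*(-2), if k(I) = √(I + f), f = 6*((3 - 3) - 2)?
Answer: 3136 - 280*I*√17 ≈ 3136.0 - 1154.5*I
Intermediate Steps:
f = -12 (f = 6*(0 - 2) = 6*(-2) = -12)
k(I) = √(-12 + I) (k(I) = √(I - 12) = √(-12 + I))
W(v) = v*(√(-12 + v) + 2*v) (W(v) = v*(v + (v + √(-12 + v))) = v*(√(-12 + v) + 2*v))
-28*(W(-5) + 6)*(-2) = -28*(-5*(√(-12 - 5) + 2*(-5)) + 6)*(-2) = -28*(-5*(√(-17) - 10) + 6)*(-2) = -28*(-5*(I*√17 - 10) + 6)*(-2) = -28*(-5*(-10 + I*√17) + 6)*(-2) = -28*((50 - 5*I*√17) + 6)*(-2) = -28*(56 - 5*I*√17)*(-2) = -28*(-112 + 10*I*√17) = 3136 - 280*I*√17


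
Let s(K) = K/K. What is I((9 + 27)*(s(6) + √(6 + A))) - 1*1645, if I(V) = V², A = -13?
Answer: -9421 + 2592*I*√7 ≈ -9421.0 + 6857.8*I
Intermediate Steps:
s(K) = 1
I((9 + 27)*(s(6) + √(6 + A))) - 1*1645 = ((9 + 27)*(1 + √(6 - 13)))² - 1*1645 = (36*(1 + √(-7)))² - 1645 = (36*(1 + I*√7))² - 1645 = (36 + 36*I*√7)² - 1645 = -1645 + (36 + 36*I*√7)²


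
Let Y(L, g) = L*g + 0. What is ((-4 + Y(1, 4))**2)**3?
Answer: 0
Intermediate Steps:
Y(L, g) = L*g
((-4 + Y(1, 4))**2)**3 = ((-4 + 1*4)**2)**3 = ((-4 + 4)**2)**3 = (0**2)**3 = 0**3 = 0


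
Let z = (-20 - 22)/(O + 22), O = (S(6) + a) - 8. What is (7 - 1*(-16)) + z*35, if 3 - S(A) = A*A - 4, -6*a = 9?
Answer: 1233/11 ≈ 112.09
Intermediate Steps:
a = -3/2 (a = -⅙*9 = -3/2 ≈ -1.5000)
S(A) = 7 - A² (S(A) = 3 - (A*A - 4) = 3 - (A² - 4) = 3 - (-4 + A²) = 3 + (4 - A²) = 7 - A²)
O = -77/2 (O = ((7 - 1*6²) - 3/2) - 8 = ((7 - 1*36) - 3/2) - 8 = ((7 - 36) - 3/2) - 8 = (-29 - 3/2) - 8 = -61/2 - 8 = -77/2 ≈ -38.500)
z = 28/11 (z = (-20 - 22)/(-77/2 + 22) = -42/(-33/2) = -42*(-2/33) = 28/11 ≈ 2.5455)
(7 - 1*(-16)) + z*35 = (7 - 1*(-16)) + (28/11)*35 = (7 + 16) + 980/11 = 23 + 980/11 = 1233/11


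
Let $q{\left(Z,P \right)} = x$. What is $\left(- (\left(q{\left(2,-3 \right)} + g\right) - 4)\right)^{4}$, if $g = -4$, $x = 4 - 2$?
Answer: $1296$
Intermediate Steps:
$x = 2$
$q{\left(Z,P \right)} = 2$
$\left(- (\left(q{\left(2,-3 \right)} + g\right) - 4)\right)^{4} = \left(- (\left(2 - 4\right) - 4)\right)^{4} = \left(- (-2 - 4)\right)^{4} = \left(\left(-1\right) \left(-6\right)\right)^{4} = 6^{4} = 1296$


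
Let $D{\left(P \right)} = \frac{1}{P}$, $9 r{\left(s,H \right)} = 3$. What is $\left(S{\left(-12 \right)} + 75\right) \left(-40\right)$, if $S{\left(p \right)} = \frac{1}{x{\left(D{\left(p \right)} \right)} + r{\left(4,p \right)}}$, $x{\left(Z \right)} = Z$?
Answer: $-3160$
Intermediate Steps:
$r{\left(s,H \right)} = \frac{1}{3}$ ($r{\left(s,H \right)} = \frac{1}{9} \cdot 3 = \frac{1}{3}$)
$S{\left(p \right)} = \frac{1}{\frac{1}{3} + \frac{1}{p}}$ ($S{\left(p \right)} = \frac{1}{\frac{1}{p} + \frac{1}{3}} = \frac{1}{\frac{1}{3} + \frac{1}{p}}$)
$\left(S{\left(-12 \right)} + 75\right) \left(-40\right) = \left(3 \left(-12\right) \frac{1}{3 - 12} + 75\right) \left(-40\right) = \left(3 \left(-12\right) \frac{1}{-9} + 75\right) \left(-40\right) = \left(3 \left(-12\right) \left(- \frac{1}{9}\right) + 75\right) \left(-40\right) = \left(4 + 75\right) \left(-40\right) = 79 \left(-40\right) = -3160$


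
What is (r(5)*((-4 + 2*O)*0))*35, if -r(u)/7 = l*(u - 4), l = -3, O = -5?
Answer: 0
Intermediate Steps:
r(u) = -84 + 21*u (r(u) = -(-21)*(u - 4) = -(-21)*(-4 + u) = -7*(12 - 3*u) = -84 + 21*u)
(r(5)*((-4 + 2*O)*0))*35 = ((-84 + 21*5)*((-4 + 2*(-5))*0))*35 = ((-84 + 105)*((-4 - 10)*0))*35 = (21*(-14*0))*35 = (21*0)*35 = 0*35 = 0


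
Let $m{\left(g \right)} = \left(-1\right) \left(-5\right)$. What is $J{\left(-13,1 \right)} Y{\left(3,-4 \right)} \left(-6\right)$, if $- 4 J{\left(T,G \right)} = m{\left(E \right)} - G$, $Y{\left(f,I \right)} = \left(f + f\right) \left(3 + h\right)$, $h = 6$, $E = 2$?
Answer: $324$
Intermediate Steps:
$m{\left(g \right)} = 5$
$Y{\left(f,I \right)} = 18 f$ ($Y{\left(f,I \right)} = \left(f + f\right) \left(3 + 6\right) = 2 f 9 = 18 f$)
$J{\left(T,G \right)} = - \frac{5}{4} + \frac{G}{4}$ ($J{\left(T,G \right)} = - \frac{5 - G}{4} = - \frac{5}{4} + \frac{G}{4}$)
$J{\left(-13,1 \right)} Y{\left(3,-4 \right)} \left(-6\right) = \left(- \frac{5}{4} + \frac{1}{4} \cdot 1\right) 18 \cdot 3 \left(-6\right) = \left(- \frac{5}{4} + \frac{1}{4}\right) 54 \left(-6\right) = \left(-1\right) 54 \left(-6\right) = \left(-54\right) \left(-6\right) = 324$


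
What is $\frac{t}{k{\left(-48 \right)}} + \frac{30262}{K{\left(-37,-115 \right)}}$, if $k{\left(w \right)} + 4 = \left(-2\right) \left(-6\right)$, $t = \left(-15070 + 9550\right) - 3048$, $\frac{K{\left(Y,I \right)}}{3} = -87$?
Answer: $- \frac{309793}{261} \approx -1186.9$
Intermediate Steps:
$K{\left(Y,I \right)} = -261$ ($K{\left(Y,I \right)} = 3 \left(-87\right) = -261$)
$t = -8568$ ($t = -5520 - 3048 = -8568$)
$k{\left(w \right)} = 8$ ($k{\left(w \right)} = -4 - -12 = -4 + 12 = 8$)
$\frac{t}{k{\left(-48 \right)}} + \frac{30262}{K{\left(-37,-115 \right)}} = - \frac{8568}{8} + \frac{30262}{-261} = \left(-8568\right) \frac{1}{8} + 30262 \left(- \frac{1}{261}\right) = -1071 - \frac{30262}{261} = - \frac{309793}{261}$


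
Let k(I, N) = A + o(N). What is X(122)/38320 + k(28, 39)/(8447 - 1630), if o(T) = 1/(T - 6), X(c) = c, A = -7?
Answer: 9315821/4310252760 ≈ 0.0021613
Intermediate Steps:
o(T) = 1/(-6 + T)
k(I, N) = -7 + 1/(-6 + N)
X(122)/38320 + k(28, 39)/(8447 - 1630) = 122/38320 + ((43 - 7*39)/(-6 + 39))/(8447 - 1630) = 122*(1/38320) + ((43 - 273)/33)/6817 = 61/19160 + ((1/33)*(-230))*(1/6817) = 61/19160 - 230/33*1/6817 = 61/19160 - 230/224961 = 9315821/4310252760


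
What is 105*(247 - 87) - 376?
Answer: 16424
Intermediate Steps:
105*(247 - 87) - 376 = 105*160 - 376 = 16800 - 376 = 16424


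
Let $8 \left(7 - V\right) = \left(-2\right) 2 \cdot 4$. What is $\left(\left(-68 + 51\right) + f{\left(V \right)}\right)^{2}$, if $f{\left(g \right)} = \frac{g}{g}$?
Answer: $256$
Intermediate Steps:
$V = 9$ ($V = 7 - \frac{\left(-2\right) 2 \cdot 4}{8} = 7 - \frac{\left(-4\right) 4}{8} = 7 - -2 = 7 + 2 = 9$)
$f{\left(g \right)} = 1$
$\left(\left(-68 + 51\right) + f{\left(V \right)}\right)^{2} = \left(\left(-68 + 51\right) + 1\right)^{2} = \left(-17 + 1\right)^{2} = \left(-16\right)^{2} = 256$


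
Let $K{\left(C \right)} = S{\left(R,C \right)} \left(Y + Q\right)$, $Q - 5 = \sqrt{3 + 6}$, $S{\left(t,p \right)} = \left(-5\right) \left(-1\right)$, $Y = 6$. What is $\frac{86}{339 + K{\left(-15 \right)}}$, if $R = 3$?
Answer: $\frac{86}{409} \approx 0.21027$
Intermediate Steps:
$S{\left(t,p \right)} = 5$
$Q = 8$ ($Q = 5 + \sqrt{3 + 6} = 5 + \sqrt{9} = 5 + 3 = 8$)
$K{\left(C \right)} = 70$ ($K{\left(C \right)} = 5 \left(6 + 8\right) = 5 \cdot 14 = 70$)
$\frac{86}{339 + K{\left(-15 \right)}} = \frac{86}{339 + 70} = \frac{86}{409}$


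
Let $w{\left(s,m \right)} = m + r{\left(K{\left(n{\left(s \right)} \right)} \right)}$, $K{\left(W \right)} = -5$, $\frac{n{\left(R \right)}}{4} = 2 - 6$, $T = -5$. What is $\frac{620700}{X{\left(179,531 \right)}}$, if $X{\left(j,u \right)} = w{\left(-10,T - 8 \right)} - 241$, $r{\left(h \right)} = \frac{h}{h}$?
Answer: $- \frac{620700}{253} \approx -2453.4$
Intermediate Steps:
$n{\left(R \right)} = -16$ ($n{\left(R \right)} = 4 \left(2 - 6\right) = 4 \left(-4\right) = -16$)
$r{\left(h \right)} = 1$
$w{\left(s,m \right)} = 1 + m$ ($w{\left(s,m \right)} = m + 1 = 1 + m$)
$X{\left(j,u \right)} = -253$ ($X{\left(j,u \right)} = \left(1 - 13\right) - 241 = -12 - 241 = -253$)
$\frac{620700}{X{\left(179,531 \right)}} = \frac{620700}{-253} = 620700 \left(- \frac{1}{253}\right) = - \frac{620700}{253}$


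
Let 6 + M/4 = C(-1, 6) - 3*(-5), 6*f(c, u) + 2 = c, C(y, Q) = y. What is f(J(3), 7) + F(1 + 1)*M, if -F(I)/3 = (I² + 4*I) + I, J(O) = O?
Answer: -8063/6 ≈ -1343.8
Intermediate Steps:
f(c, u) = -⅓ + c/6
M = 32 (M = -24 + 4*(-1 - 3*(-5)) = -24 + 4*(-1 + 15) = -24 + 4*14 = -24 + 56 = 32)
F(I) = -15*I - 3*I² (F(I) = -3*((I² + 4*I) + I) = -3*(I² + 5*I) = -15*I - 3*I²)
f(J(3), 7) + F(1 + 1)*M = (-⅓ + (⅙)*3) - 3*(1 + 1)*(5 + (1 + 1))*32 = (-⅓ + ½) - 3*2*(5 + 2)*32 = ⅙ - 3*2*7*32 = ⅙ - 42*32 = ⅙ - 1344 = -8063/6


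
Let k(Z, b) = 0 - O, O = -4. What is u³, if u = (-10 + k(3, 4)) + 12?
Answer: 216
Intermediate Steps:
k(Z, b) = 4 (k(Z, b) = 0 - 1*(-4) = 0 + 4 = 4)
u = 6 (u = (-10 + 4) + 12 = -6 + 12 = 6)
u³ = 6³ = 216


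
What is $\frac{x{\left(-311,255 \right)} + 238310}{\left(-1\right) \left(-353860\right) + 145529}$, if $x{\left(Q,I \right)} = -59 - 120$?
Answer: $\frac{79377}{166463} \approx 0.47684$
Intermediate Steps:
$x{\left(Q,I \right)} = -179$ ($x{\left(Q,I \right)} = -59 - 120 = -179$)
$\frac{x{\left(-311,255 \right)} + 238310}{\left(-1\right) \left(-353860\right) + 145529} = \frac{-179 + 238310}{\left(-1\right) \left(-353860\right) + 145529} = \frac{238131}{353860 + 145529} = \frac{238131}{499389} = 238131 \cdot \frac{1}{499389} = \frac{79377}{166463}$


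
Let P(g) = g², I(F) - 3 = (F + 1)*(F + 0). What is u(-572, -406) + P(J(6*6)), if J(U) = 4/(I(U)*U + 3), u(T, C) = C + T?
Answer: -2259230825666/2310051969 ≈ -978.00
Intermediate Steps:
I(F) = 3 + F*(1 + F) (I(F) = 3 + (F + 1)*(F + 0) = 3 + (1 + F)*F = 3 + F*(1 + F))
J(U) = 4/(3 + U*(3 + U + U²)) (J(U) = 4/((3 + U + U²)*U + 3) = 4/(U*(3 + U + U²) + 3) = 4/(3 + U*(3 + U + U²)))
u(-572, -406) + P(J(6*6)) = (-406 - 572) + (4/(3 + (6*6)*(3 + 6*6 + (6*6)²)))² = -978 + (4/(3 + 36*(3 + 36 + 36²)))² = -978 + (4/(3 + 36*(3 + 36 + 1296)))² = -978 + (4/(3 + 36*1335))² = -978 + (4/(3 + 48060))² = -978 + (4/48063)² = -978 + 16/2310051969 = -2259230825666/2310051969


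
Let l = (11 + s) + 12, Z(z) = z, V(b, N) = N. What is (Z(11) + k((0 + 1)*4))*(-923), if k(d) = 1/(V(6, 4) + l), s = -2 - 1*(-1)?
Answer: -20377/2 ≈ -10189.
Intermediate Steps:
s = -1 (s = -2 + 1 = -1)
l = 22 (l = (11 - 1) + 12 = 10 + 12 = 22)
k(d) = 1/26 (k(d) = 1/(4 + 22) = 1/26)
(Z(11) + k((0 + 1)*4))*(-923) = (11 + 1/26)*(-923) = (287/26)*(-923) = -20377/2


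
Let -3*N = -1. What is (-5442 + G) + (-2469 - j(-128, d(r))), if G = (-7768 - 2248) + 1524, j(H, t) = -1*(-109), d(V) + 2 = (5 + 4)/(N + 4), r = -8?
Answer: -16512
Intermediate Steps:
N = ⅓ (N = -⅓*(-1) = ⅓ ≈ 0.33333)
d(V) = 1/13 (d(V) = -2 + (5 + 4)/(⅓ + 4) = -2 + 9/(13/3) = -2 + 9*(3/13) = -2 + 27/13 = 1/13)
j(H, t) = 109
G = -8492 (G = -10016 + 1524 = -8492)
(-5442 + G) + (-2469 - j(-128, d(r))) = (-5442 - 8492) + (-2469 - 1*109) = -13934 + (-2469 - 109) = -13934 - 2578 = -16512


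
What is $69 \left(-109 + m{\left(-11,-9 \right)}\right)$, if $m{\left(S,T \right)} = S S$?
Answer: $828$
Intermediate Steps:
$m{\left(S,T \right)} = S^{2}$
$69 \left(-109 + m{\left(-11,-9 \right)}\right) = 69 \left(-109 + \left(-11\right)^{2}\right) = 69 \left(-109 + 121\right) = 69 \cdot 12 = 828$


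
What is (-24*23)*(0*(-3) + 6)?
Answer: -3312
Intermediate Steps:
(-24*23)*(0*(-3) + 6) = -552*(0 + 6) = -552*6 = -3312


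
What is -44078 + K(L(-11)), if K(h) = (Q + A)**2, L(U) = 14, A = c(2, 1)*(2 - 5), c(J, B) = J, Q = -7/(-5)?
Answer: -1101421/25 ≈ -44057.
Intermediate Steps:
Q = 7/5 (Q = -7*(-1/5) = 7/5 ≈ 1.4000)
A = -6 (A = 2*(2 - 5) = 2*(-3) = -6)
K(h) = 529/25 (K(h) = (7/5 - 6)**2 = (-23/5)**2 = 529/25)
-44078 + K(L(-11)) = -44078 + 529/25 = -1101421/25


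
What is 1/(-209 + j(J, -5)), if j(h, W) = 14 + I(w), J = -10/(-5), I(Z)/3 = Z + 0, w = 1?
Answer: -1/192 ≈ -0.0052083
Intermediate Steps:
I(Z) = 3*Z (I(Z) = 3*(Z + 0) = 3*Z)
J = 2 (J = -10*(-1)/5 = -2*(-1) = 2)
j(h, W) = 17 (j(h, W) = 14 + 3*1 = 14 + 3 = 17)
1/(-209 + j(J, -5)) = 1/(-209 + 17) = 1/(-192) = -1/192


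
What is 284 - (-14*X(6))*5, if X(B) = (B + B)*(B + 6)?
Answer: 10364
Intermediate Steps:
X(B) = 2*B*(6 + B) (X(B) = (2*B)*(6 + B) = 2*B*(6 + B))
284 - (-14*X(6))*5 = 284 - (-28*6*(6 + 6))*5 = 284 - (-28*6*12)*5 = 284 - (-14*144)*5 = 284 - (-2016)*5 = 284 - 1*(-10080) = 284 + 10080 = 10364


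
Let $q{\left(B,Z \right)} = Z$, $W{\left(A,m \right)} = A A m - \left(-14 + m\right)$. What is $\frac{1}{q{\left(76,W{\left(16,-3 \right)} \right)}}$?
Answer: $- \frac{1}{751} \approx -0.0013316$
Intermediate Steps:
$W{\left(A,m \right)} = 14 - m + m A^{2}$ ($W{\left(A,m \right)} = A^{2} m - \left(-14 + m\right) = m A^{2} - \left(-14 + m\right) = 14 - m + m A^{2}$)
$\frac{1}{q{\left(76,W{\left(16,-3 \right)} \right)}} = \frac{1}{14 - -3 - 3 \cdot 16^{2}} = \frac{1}{14 + 3 - 768} = \frac{1}{-751} = - \frac{1}{751}$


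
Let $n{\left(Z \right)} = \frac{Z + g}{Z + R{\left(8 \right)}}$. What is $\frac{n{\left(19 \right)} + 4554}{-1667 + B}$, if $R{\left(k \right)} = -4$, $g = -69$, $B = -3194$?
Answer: $- \frac{13652}{14583} \approx -0.93616$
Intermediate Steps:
$n{\left(Z \right)} = \frac{-69 + Z}{-4 + Z}$ ($n{\left(Z \right)} = \frac{Z - 69}{Z - 4} = \frac{-69 + Z}{-4 + Z}$)
$\frac{n{\left(19 \right)} + 4554}{-1667 + B} = \frac{\frac{-69 + 19}{-4 + 19} + 4554}{-1667 - 3194} = \frac{\frac{1}{15} \left(-50\right) + 4554}{-4861} = \left(\frac{1}{15} \left(-50\right) + 4554\right) \left(- \frac{1}{4861}\right) = \left(- \frac{10}{3} + 4554\right) \left(- \frac{1}{4861}\right) = \frac{13652}{3} \left(- \frac{1}{4861}\right) = - \frac{13652}{14583}$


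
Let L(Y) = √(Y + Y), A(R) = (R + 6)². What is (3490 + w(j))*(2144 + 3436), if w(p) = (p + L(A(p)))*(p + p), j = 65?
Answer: 66625200 + 51503400*√2 ≈ 1.3946e+8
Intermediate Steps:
A(R) = (6 + R)²
L(Y) = √2*√Y (L(Y) = √(2*Y) = √2*√Y)
w(p) = 2*p*(p + √2*√((6 + p)²)) (w(p) = (p + √2*√((6 + p)²))*(p + p) = (p + √2*√((6 + p)²))*(2*p) = 2*p*(p + √2*√((6 + p)²)))
(3490 + w(j))*(2144 + 3436) = (3490 + 2*65*(65 + √2*√((6 + 65)²)))*(2144 + 3436) = (3490 + 2*65*(65 + √2*√(71²)))*5580 = (3490 + 2*65*(65 + √2*√5041))*5580 = (3490 + 2*65*(65 + √2*71))*5580 = (3490 + 2*65*(65 + 71*√2))*5580 = (3490 + (8450 + 9230*√2))*5580 = (11940 + 9230*√2)*5580 = 66625200 + 51503400*√2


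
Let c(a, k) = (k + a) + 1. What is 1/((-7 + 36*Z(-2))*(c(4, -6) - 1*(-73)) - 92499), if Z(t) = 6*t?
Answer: -1/124107 ≈ -8.0576e-6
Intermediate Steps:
c(a, k) = 1 + a + k (c(a, k) = (a + k) + 1 = 1 + a + k)
1/((-7 + 36*Z(-2))*(c(4, -6) - 1*(-73)) - 92499) = 1/((-7 + 36*(6*(-2)))*((1 + 4 - 6) - 1*(-73)) - 92499) = 1/((-7 + 36*(-12))*(-1 + 73) - 92499) = 1/((-7 - 432)*72 - 92499) = 1/(-439*72 - 92499) = 1/(-31608 - 92499) = 1/(-124107) = -1/124107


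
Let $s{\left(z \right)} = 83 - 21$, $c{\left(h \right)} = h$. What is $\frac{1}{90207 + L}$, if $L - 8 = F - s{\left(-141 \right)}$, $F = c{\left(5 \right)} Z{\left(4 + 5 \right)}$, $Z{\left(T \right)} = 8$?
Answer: $\frac{1}{90193} \approx 1.1087 \cdot 10^{-5}$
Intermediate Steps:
$s{\left(z \right)} = 62$ ($s{\left(z \right)} = 83 - 21 = 62$)
$F = 40$ ($F = 5 \cdot 8 = 40$)
$L = -14$ ($L = 8 + \left(40 - 62\right) = 8 - 22 = -14$)
$\frac{1}{90207 + L} = \frac{1}{90207 - 14} = \frac{1}{90193}$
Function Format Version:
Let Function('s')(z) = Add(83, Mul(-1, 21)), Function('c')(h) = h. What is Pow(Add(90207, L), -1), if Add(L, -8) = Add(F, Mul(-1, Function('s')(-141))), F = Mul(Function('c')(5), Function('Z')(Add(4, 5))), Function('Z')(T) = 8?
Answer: Rational(1, 90193) ≈ 1.1087e-5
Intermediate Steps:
Function('s')(z) = 62 (Function('s')(z) = Add(83, -21) = 62)
F = 40 (F = Mul(5, 8) = 40)
L = -14 (L = Add(8, Add(40, Mul(-1, 62))) = Add(8, Add(40, -62)) = Add(8, -22) = -14)
Pow(Add(90207, L), -1) = Pow(Add(90207, -14), -1) = Pow(90193, -1) = Rational(1, 90193)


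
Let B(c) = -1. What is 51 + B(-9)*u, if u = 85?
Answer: -34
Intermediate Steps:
51 + B(-9)*u = 51 - 1*85 = 51 - 85 = -34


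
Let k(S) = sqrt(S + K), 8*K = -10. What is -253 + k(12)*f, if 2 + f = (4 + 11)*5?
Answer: -253 + 73*sqrt(43)/2 ≈ -13.653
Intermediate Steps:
K = -5/4 (K = (1/8)*(-10) = -5/4 ≈ -1.2500)
f = 73 (f = -2 + (4 + 11)*5 = -2 + 15*5 = -2 + 75 = 73)
k(S) = sqrt(-5/4 + S) (k(S) = sqrt(S - 5/4) = sqrt(-5/4 + S))
-253 + k(12)*f = -253 + (sqrt(-5 + 4*12)/2)*73 = -253 + (sqrt(-5 + 48)/2)*73 = -253 + (sqrt(43)/2)*73 = -253 + 73*sqrt(43)/2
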